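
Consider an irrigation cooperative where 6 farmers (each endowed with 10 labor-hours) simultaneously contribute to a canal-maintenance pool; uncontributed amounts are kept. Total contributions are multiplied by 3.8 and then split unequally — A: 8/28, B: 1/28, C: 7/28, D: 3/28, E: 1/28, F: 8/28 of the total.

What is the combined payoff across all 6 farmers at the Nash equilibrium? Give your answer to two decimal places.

Each unit j contributes comes back to j as 3.8 × (j's share), so j prefers to contribute only if that share exceeds 1/3.8 = 0.2632; otherwise keeping the unit dominates.
A and F clear that bar, contributing 10 each; the remaining 4 contribute 0. Total contributed: 20.
The canal-maintenance pool pays out 3.8 × 20 = 76.00 in total (split across the unequal shares, but the aggregate is all that matters for the group sum).
The 4 free-riders keep 10 each, adding 40. Group total = 40 + 76.00 = 116.00.

116.00 labor-hours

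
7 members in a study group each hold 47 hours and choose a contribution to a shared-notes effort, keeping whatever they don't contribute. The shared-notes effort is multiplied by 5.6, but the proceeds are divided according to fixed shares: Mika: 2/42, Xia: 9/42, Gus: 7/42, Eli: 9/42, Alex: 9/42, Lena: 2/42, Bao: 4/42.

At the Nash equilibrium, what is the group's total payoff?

977.60 hours

A player with share s gets back 5.6·s per unit contributed, so full contribution is dominant for anyone with s > 1/5.6 = 0.1786 and zero contribution is dominant for anyone below.
Xia, Eli and Alex are above the threshold, contributing 47 each; the remaining 4 contribute 0. Total contributed: 141.
The shared-notes effort pays out 5.6 × 141 = 789.60 in total (split across the unequal shares, but the aggregate is all that matters for the group sum).
The 4 free-riders keep 47 each, adding 188. Group total = 188 + 789.60 = 977.60.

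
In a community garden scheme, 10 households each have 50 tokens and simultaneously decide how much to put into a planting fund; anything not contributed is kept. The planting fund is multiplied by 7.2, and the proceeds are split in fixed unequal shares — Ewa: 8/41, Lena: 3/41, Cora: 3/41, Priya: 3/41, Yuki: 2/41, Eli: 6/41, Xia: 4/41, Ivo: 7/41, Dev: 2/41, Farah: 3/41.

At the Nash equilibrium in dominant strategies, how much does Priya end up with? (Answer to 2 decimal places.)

Player j's private return per contributed unit is 7.2 × (j's share). Contributing is weakly dominant for j when that share is at least 1/7.2 = 0.1389, and contributing 0 is dominant otherwise.
The shares above 0.1389 belong to Ewa, Eli and Ivo, contributing 50 each; the remaining 7 contribute 0. Total contributed: 150.
Priya keeps 50 and receives 7.2 × 150 × 3/41 = 79.02 from the planting fund, for a payoff of 129.02.

129.02 tokens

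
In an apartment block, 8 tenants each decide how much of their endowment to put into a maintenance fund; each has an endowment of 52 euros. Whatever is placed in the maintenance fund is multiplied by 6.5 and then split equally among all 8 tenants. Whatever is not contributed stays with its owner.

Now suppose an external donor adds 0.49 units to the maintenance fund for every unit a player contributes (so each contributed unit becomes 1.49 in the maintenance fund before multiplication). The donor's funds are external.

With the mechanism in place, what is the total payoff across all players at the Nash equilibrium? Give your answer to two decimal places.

4028.96 euros

The effective private return per unit is now 6.5 × 1.49 / 8 = 1.2106 > 1, so every player's dominant strategy flips to full contribution.
At the Nash equilibrium everyone contributes 52. Group total payoff = 6.5 × 1.49 × 416 = 4028.96.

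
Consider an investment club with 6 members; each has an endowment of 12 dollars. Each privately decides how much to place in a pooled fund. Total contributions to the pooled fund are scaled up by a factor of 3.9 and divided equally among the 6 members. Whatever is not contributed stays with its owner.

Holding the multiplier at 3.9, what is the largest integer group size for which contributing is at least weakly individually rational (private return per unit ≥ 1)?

Private return per unit is 3.9/(group size), which is ≥ 1 whenever the group size is ≤ 3.9.
The largest such integer is 3.

3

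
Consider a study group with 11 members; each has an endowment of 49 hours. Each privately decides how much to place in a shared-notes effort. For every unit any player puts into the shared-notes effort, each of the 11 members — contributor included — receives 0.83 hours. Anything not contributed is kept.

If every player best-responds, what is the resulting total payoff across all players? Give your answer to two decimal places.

539.00 hours

The private return per contributed unit is 0.83 < 1, so contributing 0 is dominant for every player. At the Nash equilibrium everyone keeps their 49, and the group total is 11 × 49 = 539.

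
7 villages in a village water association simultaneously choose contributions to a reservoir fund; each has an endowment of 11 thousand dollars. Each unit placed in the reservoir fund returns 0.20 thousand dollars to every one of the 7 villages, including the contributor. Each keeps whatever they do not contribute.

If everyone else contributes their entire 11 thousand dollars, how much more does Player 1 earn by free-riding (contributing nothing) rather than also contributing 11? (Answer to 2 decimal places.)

8.80 thousand dollars

Switching from a contribution of 11 to 0 lets Player 1 keep an extra 11 thousand dollars, but lowers the reservoir fund by 11, which costs Player 1 their own share of that drop: 0.20 × 11 = 2.20.
Net gain = 11 − 2.20 = 8.80. The private return per contributed unit (0.20) is below 1, so free-riding is indeed the best response regardless of what the others do.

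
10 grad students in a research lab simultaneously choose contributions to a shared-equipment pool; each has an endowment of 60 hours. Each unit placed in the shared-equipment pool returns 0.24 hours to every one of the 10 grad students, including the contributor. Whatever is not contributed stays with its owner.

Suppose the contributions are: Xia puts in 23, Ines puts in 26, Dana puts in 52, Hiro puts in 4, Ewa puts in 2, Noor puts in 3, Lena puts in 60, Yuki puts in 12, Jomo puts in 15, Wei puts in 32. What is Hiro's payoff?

110.96 hours

Total contributed: 23 + 26 + 52 + 4 + 2 + 3 + 60 + 12 + 15 + 32 = 229.
Each receives 0.24 × 229 = 54.96 from the shared-equipment pool.
Hiro keeps 60 − 4 = 56, so Hiro's payoff is 56 + 54.96 = 110.96.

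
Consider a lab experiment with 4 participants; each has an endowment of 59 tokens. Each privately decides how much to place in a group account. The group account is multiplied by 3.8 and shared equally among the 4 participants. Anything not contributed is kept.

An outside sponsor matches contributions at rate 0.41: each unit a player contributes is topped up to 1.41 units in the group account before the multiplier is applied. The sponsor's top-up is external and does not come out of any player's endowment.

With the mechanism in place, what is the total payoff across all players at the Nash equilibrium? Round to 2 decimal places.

1264.49 tokens

With the mechanism, a contributed unit returns 3.8 × 1.41 / 4 = 1.3395 per unit of net cost to the contributor — now above 1 — so contributing fully is weakly dominant for every player.
So the Nash equilibrium is full contribution by all 4; the group earns 3.8 × 1.41 × 236 = 1264.49.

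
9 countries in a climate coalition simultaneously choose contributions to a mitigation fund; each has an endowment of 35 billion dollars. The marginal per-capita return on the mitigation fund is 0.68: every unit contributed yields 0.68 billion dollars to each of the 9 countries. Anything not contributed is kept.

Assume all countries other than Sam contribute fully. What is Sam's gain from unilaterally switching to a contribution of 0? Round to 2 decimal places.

11.20 billion dollars

Switching from a contribution of 35 to 0 lets Sam keep an extra 35 billion dollars, but lowers the mitigation fund by 35, which costs Sam their own share of that drop: 0.68 × 35 = 23.80.
Net gain = 35 − 23.80 = 11.20. The private return per contributed unit (0.68) is below 1, so free-riding is indeed the best response regardless of what the others do.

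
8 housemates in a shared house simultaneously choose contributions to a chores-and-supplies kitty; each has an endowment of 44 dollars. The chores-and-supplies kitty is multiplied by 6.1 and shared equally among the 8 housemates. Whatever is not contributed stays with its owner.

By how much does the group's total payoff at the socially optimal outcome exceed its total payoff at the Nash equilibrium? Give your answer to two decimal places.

Each contributed unit returns 6.1/8 = 0.7625 to its contributor — below 1 — so contributing 0 is dominant for every player. At the Nash equilibrium everyone keeps their 44, and the group total is 8 × 44 = 352.
Each contributed unit returns 6.100 to the group as a whole (0.7625 to each of 8 players), which exceeds 1, so the social optimum is full contribution: group total = 6.100 × 352 = 2147.20.
Efficiency loss = 2147.20 − 352 = 1795.20.

1795.20 dollars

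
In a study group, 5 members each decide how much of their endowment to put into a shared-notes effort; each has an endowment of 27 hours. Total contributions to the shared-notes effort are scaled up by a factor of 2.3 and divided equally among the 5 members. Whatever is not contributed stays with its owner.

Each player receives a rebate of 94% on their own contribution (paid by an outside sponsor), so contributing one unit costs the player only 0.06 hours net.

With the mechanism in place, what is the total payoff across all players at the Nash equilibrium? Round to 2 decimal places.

The effective private return per unit is now (2.3/5) / 0.06 = 7.6667 > 1, so every player's dominant strategy flips to full contribution.
At the Nash equilibrium everyone contributes 27. Group total payoff = 5 × (27 × 0.94 + 2.3 × 27) = 437.40.

437.40 hours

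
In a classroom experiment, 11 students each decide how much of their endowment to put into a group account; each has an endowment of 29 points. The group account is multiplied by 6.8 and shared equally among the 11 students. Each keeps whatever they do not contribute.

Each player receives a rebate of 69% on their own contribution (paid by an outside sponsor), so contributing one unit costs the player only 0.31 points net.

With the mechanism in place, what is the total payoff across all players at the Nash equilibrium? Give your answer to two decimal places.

With the mechanism, a contributed unit returns (6.8/11) / 0.31 = 1.9941 per unit of net cost to the contributor — now above 1 — so contributing fully is weakly dominant for every player.
So the Nash equilibrium is full contribution by all 11; the group earns 11 × (29 × 0.69 + 6.8 × 29) = 2389.31.

2389.31 points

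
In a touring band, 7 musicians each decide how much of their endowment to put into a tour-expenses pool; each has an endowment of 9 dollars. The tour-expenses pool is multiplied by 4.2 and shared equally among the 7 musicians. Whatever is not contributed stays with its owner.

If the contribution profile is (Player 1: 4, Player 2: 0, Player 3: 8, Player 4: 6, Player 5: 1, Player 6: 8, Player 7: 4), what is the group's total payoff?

Total contributed: 4 + 0 + 8 + 6 + 1 + 8 + 4 = 31; total kept: 7 × 9 − 31 = 32.
The tour-expenses pool pays out 4.2 × 31 = 130.20 in aggregate.
Group total = 32 + 130.20 = 162.20.

162.20 dollars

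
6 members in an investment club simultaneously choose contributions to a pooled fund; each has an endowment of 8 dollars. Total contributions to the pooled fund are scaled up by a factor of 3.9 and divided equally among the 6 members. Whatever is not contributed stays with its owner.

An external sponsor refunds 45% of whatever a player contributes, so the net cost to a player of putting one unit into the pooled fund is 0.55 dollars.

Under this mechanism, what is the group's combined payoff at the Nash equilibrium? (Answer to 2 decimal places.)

208.80 dollars

The effective private return per unit is now (3.9/6) / 0.55 = 1.1818 > 1, so every player's dominant strategy flips to full contribution.
So the Nash equilibrium is full contribution by all 6; the group earns 6 × (8 × 0.45 + 3.9 × 8) = 208.80.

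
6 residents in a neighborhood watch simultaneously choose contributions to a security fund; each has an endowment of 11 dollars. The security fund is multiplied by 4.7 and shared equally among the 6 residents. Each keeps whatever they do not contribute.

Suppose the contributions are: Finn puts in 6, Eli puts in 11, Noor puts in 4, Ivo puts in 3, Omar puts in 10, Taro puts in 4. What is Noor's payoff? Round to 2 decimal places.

36.77 dollars

Total contributed: 6 + 11 + 4 + 3 + 10 + 4 = 38.
Each receives 4.7 × 38 / 6 = 29.77 from the security fund.
Noor keeps 11 − 4 = 7, so Noor's payoff is 7 + 29.77 = 36.77.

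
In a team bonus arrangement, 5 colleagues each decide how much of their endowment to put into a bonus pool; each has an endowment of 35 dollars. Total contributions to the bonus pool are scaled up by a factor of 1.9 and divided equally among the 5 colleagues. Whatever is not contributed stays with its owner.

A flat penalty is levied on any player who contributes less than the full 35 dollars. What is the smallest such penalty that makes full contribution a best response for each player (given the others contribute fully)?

Given the others contribute fully, the best deviation is to contribute 0 (any partial contribution still incurs the fine and gives up units whose private return 0.3800 is below 1).
Deviating from 35 to 0 saves 35 dollars but forfeits the deviator's share of the drop in the bonus pool: 1.9/5 × 35 = 13.30.
So the deviation gain is 35 − 13.30 = 21.70, and the fine must be at least 21.70 dollars to wipe it out.

21.70 dollars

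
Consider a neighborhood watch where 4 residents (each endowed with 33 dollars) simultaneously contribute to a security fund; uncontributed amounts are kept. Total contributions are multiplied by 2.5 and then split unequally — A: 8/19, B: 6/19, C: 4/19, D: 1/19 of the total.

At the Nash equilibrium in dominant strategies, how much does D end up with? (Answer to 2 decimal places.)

37.34 dollars

Player j's private return per contributed unit is 2.5 × (j's share). Contributing is weakly dominant for j when that share is at least 1/2.5 = 0.4000, and contributing 0 is dominant otherwise.
Only A (8/19) clears that bar, contributing 33; the remaining 3 contribute 0. Total contributed: 33.
D keeps 33 and receives 2.5 × 33 × 1/19 = 4.34 from the security fund, for a payoff of 37.34.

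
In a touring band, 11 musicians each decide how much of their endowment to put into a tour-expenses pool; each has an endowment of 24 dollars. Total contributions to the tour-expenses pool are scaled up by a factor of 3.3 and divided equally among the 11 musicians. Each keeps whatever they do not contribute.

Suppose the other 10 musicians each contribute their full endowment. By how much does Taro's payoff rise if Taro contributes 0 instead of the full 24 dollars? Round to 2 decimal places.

Switching from a contribution of 24 to 0 lets Taro keep an extra 24 dollars, but lowers the tour-expenses pool by 24, which costs Taro their own share of that drop: 3.3/11 × 24 = 7.20.
Net gain = 24 − 7.20 = 16.80. The private return per contributed unit (0.3000) is below 1, so free-riding is indeed the best response regardless of what the others do.

16.80 dollars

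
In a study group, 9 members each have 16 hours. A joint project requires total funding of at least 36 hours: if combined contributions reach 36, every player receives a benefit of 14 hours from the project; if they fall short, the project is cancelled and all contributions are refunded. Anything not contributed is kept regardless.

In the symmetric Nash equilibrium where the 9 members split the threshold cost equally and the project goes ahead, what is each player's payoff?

Equal share of the threshold: 36/9 = 4.
At this profile no one gains by cutting their contribution: any cut drops the total below 36, the project is cancelled, contributions are refunded, and the deviator ends with 16, which is less than 16 − 4 + 14 = 26. Contributing more than 4 just wastes the excess. So contributing exactly 4 is a best response.
Each player's payoff: 16 − 4 + 14 = 26.

26 hours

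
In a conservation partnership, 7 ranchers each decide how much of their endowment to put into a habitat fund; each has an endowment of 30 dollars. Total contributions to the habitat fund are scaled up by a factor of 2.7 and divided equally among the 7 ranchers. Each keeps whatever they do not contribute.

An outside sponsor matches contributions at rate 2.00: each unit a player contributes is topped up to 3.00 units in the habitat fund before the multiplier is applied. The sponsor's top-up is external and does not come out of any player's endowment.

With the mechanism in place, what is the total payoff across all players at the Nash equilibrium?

1701.00 dollars

Under the mechanism each unit contributed yields 2.7 × 3.00 / 7 = 1.1571 back to its contributor per unit of net cost, which exceeds 1, making full contribution the dominant choice for everyone.
At the Nash equilibrium everyone contributes 30. Group total payoff = 2.7 × 3.00 × 210 = 1701.00.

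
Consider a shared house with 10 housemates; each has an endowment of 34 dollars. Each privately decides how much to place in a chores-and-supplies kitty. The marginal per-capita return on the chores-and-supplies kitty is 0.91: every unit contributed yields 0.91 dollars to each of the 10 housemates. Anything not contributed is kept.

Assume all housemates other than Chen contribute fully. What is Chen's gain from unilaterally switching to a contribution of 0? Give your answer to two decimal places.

3.06 dollars

Switching from a contribution of 34 to 0 lets Chen keep an extra 34 dollars, but lowers the chores-and-supplies kitty by 34, which costs Chen their own share of that drop: 0.91 × 34 = 30.94.
Net gain = 34 − 30.94 = 3.06. The private return per contributed unit (0.91) is below 1, so free-riding is indeed the best response regardless of what the others do.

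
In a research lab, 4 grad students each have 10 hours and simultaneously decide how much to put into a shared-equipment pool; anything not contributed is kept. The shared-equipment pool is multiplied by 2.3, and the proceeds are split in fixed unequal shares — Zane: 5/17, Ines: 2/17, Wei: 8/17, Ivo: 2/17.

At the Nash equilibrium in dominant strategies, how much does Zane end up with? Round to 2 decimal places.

Player j's private return per contributed unit is 2.3 × (j's share). Contributing is weakly dominant for j when that share is at least 1/2.3 = 0.4348, and contributing 0 is dominant otherwise.
The only share above 0.4348 is Wei's 8/17, contributing 10; the remaining 3 contribute 0. Total contributed: 10.
Zane keeps 10 and receives 2.3 × 10 × 5/17 = 6.76 from the shared-equipment pool, for a payoff of 16.76.

16.76 hours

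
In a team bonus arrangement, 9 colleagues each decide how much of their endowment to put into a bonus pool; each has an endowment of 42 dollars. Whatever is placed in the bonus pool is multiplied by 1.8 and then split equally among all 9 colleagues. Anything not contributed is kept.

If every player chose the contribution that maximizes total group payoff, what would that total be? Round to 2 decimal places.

Each contributed unit returns 1.800 to the group as a whole (0.2000 to each of 9 players), which exceeds 1, so the social optimum is full contribution: group total = 1.800 × 378 = 680.40.

680.40 dollars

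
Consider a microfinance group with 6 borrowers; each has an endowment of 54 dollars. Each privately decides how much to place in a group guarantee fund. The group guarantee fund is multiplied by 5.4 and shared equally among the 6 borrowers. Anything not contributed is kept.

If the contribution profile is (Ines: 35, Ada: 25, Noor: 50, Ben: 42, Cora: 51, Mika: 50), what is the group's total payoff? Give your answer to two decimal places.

1437.20 dollars

Total contributed: 35 + 25 + 50 + 42 + 51 + 50 = 253; total kept: 6 × 54 − 253 = 71.
The group guarantee fund pays out 5.4 × 253 = 1366.20 in aggregate.
Group total = 71 + 1366.20 = 1437.20.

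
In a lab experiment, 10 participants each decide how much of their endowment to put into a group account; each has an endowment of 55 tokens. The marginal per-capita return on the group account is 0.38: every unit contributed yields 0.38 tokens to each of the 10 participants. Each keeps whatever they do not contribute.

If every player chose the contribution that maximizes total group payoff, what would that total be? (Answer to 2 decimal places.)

2090.00 tokens

Each contributed unit returns 3.800 to the group as a whole (0.38 to each of 10 players), which exceeds 1, so the social optimum is full contribution: group total = 3.800 × 550 = 2090.00.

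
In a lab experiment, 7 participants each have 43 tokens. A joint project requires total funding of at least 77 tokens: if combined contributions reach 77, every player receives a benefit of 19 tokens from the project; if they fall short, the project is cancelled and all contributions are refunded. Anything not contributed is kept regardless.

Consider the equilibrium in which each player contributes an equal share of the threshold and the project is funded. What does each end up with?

51 tokens

Equal share of the threshold: 77/7 = 11.
At this profile no one gains by cutting their contribution: any cut drops the total below 77, the project is cancelled, contributions are refunded, and the deviator ends with 43, which is less than 43 − 11 + 19 = 51. Contributing more than 11 just wastes the excess. So contributing exactly 11 is a best response.
Each player's payoff: 43 − 11 + 19 = 51.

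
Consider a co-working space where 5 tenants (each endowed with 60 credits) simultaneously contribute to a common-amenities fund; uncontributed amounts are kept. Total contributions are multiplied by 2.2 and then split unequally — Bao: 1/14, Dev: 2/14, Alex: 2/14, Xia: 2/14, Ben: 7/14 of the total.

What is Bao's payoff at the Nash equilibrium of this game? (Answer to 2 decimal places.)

69.43 credits

Each unit j contributes comes back to j as 2.2 × (j's share), so j prefers to contribute only if that share exceeds 1/2.2 = 0.4545; otherwise keeping the unit dominates.
Only Ben (7/14) clears that bar, contributing 60; the remaining 4 contribute 0. Total contributed: 60.
Bao keeps 60 and receives 2.2 × 60 × 1/14 = 9.43 from the common-amenities fund, for a payoff of 69.43.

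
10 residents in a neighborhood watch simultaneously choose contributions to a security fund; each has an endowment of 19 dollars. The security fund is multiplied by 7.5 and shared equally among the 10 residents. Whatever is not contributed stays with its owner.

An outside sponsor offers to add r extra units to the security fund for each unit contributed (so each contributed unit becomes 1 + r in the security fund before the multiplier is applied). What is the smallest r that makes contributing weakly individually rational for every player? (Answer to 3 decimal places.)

0.333

With matching at rate r, one contributed unit becomes (1 + r) in the security fund and returns 7.5 × (1 + r) / 10 to the contributor.
Setting this equal to 1: 1 + r = 10/7.5 = 1.3333.
So the minimum matching rate is r = 1.3333 − 1 = 0.333.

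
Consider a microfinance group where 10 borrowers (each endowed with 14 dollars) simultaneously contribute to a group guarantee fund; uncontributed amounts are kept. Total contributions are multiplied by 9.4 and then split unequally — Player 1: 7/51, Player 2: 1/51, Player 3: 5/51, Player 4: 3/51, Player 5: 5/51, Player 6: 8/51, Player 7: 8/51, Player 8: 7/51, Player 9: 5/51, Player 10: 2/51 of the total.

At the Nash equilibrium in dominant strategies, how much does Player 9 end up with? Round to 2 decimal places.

For player j, contributing a unit is worthwhile iff 9.4 × (j's share) ≥ 1, i.e. iff j's share is at least 0.1064.
Player 1, Player 6, Player 7 and Player 8 are above the threshold, contributing 14 each; the remaining 6 contribute 0. Total contributed: 56.
Player 9 keeps 14 and receives 9.4 × 56 × 5/51 = 51.61 from the group guarantee fund, for a payoff of 65.61.

65.61 dollars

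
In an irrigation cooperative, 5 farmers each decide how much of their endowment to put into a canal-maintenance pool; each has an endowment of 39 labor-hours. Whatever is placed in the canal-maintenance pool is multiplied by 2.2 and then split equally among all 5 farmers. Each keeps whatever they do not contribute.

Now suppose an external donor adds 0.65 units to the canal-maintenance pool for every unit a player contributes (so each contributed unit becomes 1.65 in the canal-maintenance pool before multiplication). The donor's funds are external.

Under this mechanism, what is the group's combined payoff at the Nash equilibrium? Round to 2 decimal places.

195.00 labor-hours

The effective private return is 2.2 × 1.65 / 5 = 0.7260, which is still under 1, so the mechanism doesn't change anyone's dominant strategy: zero contribution.
Everyone keeps their endowment and the group total is 5 × 39 = 195.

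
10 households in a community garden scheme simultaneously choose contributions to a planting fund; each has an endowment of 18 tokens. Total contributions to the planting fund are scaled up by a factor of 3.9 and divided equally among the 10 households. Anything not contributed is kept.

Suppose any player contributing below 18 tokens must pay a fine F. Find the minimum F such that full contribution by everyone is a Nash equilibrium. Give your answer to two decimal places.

10.98 tokens

Given the others contribute fully, the best deviation is to contribute 0 (any partial contribution still incurs the fine and gives up units whose private return 0.3900 is below 1).
Deviating from 18 to 0 saves 18 tokens but forfeits the deviator's share of the drop in the planting fund: 3.9/10 × 18 = 7.02.
So the deviation gain is 18 − 7.02 = 10.98, and the fine must be at least 10.98 tokens to wipe it out.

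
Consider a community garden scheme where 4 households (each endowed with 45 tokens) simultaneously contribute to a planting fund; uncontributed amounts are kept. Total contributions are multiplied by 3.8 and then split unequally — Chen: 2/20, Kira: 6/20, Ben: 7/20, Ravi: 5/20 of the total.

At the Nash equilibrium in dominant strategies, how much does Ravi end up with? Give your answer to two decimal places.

130.50 tokens

For player j, contributing a unit is worthwhile iff 3.8 × (j's share) ≥ 1, i.e. iff j's share is at least 0.2632.
Kira and Ben are above the threshold, contributing 45 each; the remaining 2 contribute 0. Total contributed: 90.
Ravi keeps 45 and receives 3.8 × 90 × 5/20 = 85.50 from the planting fund, for a payoff of 130.50.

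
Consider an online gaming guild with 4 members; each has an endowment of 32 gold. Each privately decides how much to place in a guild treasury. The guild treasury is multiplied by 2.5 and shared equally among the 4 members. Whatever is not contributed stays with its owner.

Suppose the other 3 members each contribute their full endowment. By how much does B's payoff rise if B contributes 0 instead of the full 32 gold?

Switching from a contribution of 32 to 0 lets B keep an extra 32 gold, but lowers the guild treasury by 32, which costs B their own share of that drop: 2.5/4 × 32 = 20.00.
Net gain = 32 − 20.00 = 12.00. The private return per contributed unit (0.6250) is below 1, so free-riding is indeed the best response regardless of what the others do.

12.00 gold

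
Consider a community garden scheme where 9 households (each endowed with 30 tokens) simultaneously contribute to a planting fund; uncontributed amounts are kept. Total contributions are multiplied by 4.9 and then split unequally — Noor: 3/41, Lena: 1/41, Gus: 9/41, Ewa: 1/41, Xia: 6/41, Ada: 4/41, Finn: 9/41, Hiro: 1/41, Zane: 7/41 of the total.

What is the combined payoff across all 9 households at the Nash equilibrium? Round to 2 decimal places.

For player j, contributing a unit is worthwhile iff 4.9 × (j's share) ≥ 1, i.e. iff j's share is at least 0.2041.
Gus and Finn clear that bar, contributing 30 each; the remaining 7 contribute 0. Total contributed: 60.
The planting fund pays out 4.9 × 60 = 294.00 in total (split across the unequal shares, but the aggregate is all that matters for the group sum).
The 7 free-riders keep 30 each, adding 210. Group total = 210 + 294.00 = 504.00.

504.00 tokens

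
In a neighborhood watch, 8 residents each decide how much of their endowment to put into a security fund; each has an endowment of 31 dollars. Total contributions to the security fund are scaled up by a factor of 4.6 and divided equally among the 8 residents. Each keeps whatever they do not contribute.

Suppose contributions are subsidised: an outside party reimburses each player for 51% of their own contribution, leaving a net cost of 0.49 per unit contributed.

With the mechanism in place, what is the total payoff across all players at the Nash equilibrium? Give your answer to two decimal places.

With the mechanism, a contributed unit returns (4.6/8) / 0.49 = 1.1735 per unit of net cost to the contributor — now above 1 — so contributing fully is weakly dominant for every player.
So the Nash equilibrium is full contribution by all 8; the group earns 8 × (31 × 0.51 + 4.6 × 31) = 1267.28.

1267.28 dollars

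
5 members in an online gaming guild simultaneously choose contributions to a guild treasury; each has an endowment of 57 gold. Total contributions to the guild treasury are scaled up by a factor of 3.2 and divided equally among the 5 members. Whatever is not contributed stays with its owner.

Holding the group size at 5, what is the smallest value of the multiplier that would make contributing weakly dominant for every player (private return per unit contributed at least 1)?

A contributed unit returns (multiplier)/5 to its contributor.
This reaches 1 exactly when the multiplier is 5.

5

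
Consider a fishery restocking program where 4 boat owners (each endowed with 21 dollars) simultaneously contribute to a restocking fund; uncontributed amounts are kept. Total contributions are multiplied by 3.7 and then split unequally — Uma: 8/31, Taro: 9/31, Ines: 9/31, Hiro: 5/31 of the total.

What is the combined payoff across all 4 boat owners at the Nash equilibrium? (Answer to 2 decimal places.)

197.40 dollars

Each unit j contributes comes back to j as 3.7 × (j's share), so j prefers to contribute only if that share exceeds 1/3.7 = 0.2703; otherwise keeping the unit dominates.
Taro and Ines clear that bar, contributing 21 each; the remaining 2 contribute 0. Total contributed: 42.
The restocking fund pays out 3.7 × 42 = 155.40 in total (split across the unequal shares, but the aggregate is all that matters for the group sum).
The 2 free-riders keep 21 each, adding 42. Group total = 42 + 155.40 = 197.40.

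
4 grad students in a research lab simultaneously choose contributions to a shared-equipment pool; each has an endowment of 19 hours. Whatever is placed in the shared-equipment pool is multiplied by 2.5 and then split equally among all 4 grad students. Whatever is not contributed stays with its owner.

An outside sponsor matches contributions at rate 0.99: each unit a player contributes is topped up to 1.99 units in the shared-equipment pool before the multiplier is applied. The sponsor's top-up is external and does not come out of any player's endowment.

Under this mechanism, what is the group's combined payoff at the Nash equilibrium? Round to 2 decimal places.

378.10 hours

The effective private return per unit is now 2.5 × 1.99 / 4 = 1.2438 > 1, so every player's dominant strategy flips to full contribution.
At the Nash equilibrium everyone contributes 19. Group total payoff = 2.5 × 1.99 × 76 = 378.10.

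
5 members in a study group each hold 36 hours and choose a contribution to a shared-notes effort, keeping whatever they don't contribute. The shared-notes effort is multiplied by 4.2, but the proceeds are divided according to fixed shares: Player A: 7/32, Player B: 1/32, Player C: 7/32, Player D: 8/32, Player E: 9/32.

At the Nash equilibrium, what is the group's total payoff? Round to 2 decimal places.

410.40 hours

Each unit j contributes comes back to j as 4.2 × (j's share), so j prefers to contribute only if that share exceeds 1/4.2 = 0.2381; otherwise keeping the unit dominates.
Player D and Player E are above the threshold, contributing 36 each; the remaining 3 contribute 0. Total contributed: 72.
The shared-notes effort pays out 4.2 × 72 = 302.40 in total (split across the unequal shares, but the aggregate is all that matters for the group sum).
The 3 free-riders keep 36 each, adding 108. Group total = 108 + 302.40 = 410.40.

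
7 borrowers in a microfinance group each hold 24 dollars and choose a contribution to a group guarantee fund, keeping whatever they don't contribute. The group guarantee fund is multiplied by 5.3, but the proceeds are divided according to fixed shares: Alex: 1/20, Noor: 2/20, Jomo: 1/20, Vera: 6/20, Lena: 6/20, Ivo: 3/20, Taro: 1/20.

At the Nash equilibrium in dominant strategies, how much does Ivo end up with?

Each unit j contributes comes back to j as 5.3 × (j's share), so j prefers to contribute only if that share exceeds 1/5.3 = 0.1887; otherwise keeping the unit dominates.
Vera and Lena are above the threshold, contributing 24 each; the remaining 5 contribute 0. Total contributed: 48.
Ivo keeps 24 and receives 5.3 × 48 × 3/20 = 38.16 from the group guarantee fund, for a payoff of 62.16.

62.16 dollars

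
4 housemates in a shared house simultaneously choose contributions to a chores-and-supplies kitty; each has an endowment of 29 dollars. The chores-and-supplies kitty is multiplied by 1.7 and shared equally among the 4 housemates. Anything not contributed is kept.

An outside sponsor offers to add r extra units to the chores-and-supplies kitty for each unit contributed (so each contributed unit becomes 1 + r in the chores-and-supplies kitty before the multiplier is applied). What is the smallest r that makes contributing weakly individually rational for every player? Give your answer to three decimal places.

1.353

With matching at rate r, one contributed unit becomes (1 + r) in the chores-and-supplies kitty and returns 1.7 × (1 + r) / 4 to the contributor.
Setting this equal to 1: 1 + r = 4/1.7 = 2.3529.
So the minimum matching rate is r = 2.3529 − 1 = 1.353.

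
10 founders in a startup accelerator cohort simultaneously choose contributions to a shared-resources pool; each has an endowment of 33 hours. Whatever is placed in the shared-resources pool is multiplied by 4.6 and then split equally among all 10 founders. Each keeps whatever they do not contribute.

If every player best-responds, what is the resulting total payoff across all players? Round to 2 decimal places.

330.00 hours

Each contributed unit returns 4.6/10 = 0.4600 to its contributor — below 1 — so contributing 0 is dominant for every player. At the Nash equilibrium everyone keeps their 33, and the group total is 10 × 33 = 330.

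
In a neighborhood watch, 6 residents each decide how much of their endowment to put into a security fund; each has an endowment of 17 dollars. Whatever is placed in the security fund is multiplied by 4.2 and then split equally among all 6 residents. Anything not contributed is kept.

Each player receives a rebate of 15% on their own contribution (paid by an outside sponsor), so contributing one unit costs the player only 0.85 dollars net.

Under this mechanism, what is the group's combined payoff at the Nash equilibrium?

The effective private return is (4.2/6) / 0.85 = 0.8235, which is still under 1, so the mechanism doesn't change anyone's dominant strategy: zero contribution.
Everyone keeps their endowment and the group total is 6 × 17 = 102.

102.00 dollars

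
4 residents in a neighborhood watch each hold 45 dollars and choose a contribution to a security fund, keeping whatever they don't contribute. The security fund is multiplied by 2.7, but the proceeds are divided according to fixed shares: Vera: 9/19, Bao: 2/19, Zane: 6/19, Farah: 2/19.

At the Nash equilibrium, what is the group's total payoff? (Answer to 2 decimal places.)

256.50 dollars

Player j's private return per contributed unit is 2.7 × (j's share). Contributing is weakly dominant for j when that share is at least 1/2.7 = 0.3704, and contributing 0 is dominant otherwise.
Only Vera (9/19) clears that bar, contributing 45; the remaining 3 contribute 0. Total contributed: 45.
The security fund pays out 2.7 × 45 = 121.50 in total (split across the unequal shares, but the aggregate is all that matters for the group sum).
The 3 free-riders keep 45 each, adding 135. Group total = 135 + 121.50 = 256.50.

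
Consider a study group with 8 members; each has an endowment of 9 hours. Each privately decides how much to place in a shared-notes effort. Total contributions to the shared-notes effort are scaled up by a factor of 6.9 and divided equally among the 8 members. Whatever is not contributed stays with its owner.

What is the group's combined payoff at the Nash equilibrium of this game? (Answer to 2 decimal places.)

Each contributed unit returns 6.9/8 = 0.8625 to its contributor — below 1 — so contributing 0 is dominant for every player. At the Nash equilibrium everyone keeps their 9, and the group total is 8 × 9 = 72.

72.00 hours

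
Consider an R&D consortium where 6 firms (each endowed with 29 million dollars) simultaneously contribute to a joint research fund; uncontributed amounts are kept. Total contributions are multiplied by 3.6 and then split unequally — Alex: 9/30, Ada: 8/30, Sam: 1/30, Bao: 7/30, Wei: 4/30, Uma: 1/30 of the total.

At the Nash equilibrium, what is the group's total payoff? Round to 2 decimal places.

Each unit j contributes comes back to j as 3.6 × (j's share), so j prefers to contribute only if that share exceeds 1/3.6 = 0.2778; otherwise keeping the unit dominates.
The only share above 0.2778 is Alex's 9/30, contributing 29; the remaining 5 contribute 0. Total contributed: 29.
The joint research fund pays out 3.6 × 29 = 104.40 in total (split across the unequal shares, but the aggregate is all that matters for the group sum).
The 5 free-riders keep 29 each, adding 145. Group total = 145 + 104.40 = 249.40.

249.40 million dollars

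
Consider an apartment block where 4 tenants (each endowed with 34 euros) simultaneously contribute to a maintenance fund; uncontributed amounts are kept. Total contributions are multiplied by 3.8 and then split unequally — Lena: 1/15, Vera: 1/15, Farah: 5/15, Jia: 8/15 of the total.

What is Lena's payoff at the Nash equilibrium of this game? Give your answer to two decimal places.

51.23 euros

Player j's private return per contributed unit is 3.8 × (j's share). Contributing is weakly dominant for j when that share is at least 1/3.8 = 0.2632, and contributing 0 is dominant otherwise.
Farah and Jia are above the threshold, contributing 34 each; the remaining 2 contribute 0. Total contributed: 68.
Lena keeps 34 and receives 3.8 × 68 × 1/15 = 17.23 from the maintenance fund, for a payoff of 51.23.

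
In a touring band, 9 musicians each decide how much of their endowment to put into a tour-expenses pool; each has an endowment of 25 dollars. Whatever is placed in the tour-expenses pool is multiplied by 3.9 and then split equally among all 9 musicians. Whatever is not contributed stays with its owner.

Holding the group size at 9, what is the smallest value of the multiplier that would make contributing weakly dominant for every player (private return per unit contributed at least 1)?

9

A contributed unit returns (multiplier)/9 to its contributor.
This reaches 1 exactly when the multiplier is 9.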